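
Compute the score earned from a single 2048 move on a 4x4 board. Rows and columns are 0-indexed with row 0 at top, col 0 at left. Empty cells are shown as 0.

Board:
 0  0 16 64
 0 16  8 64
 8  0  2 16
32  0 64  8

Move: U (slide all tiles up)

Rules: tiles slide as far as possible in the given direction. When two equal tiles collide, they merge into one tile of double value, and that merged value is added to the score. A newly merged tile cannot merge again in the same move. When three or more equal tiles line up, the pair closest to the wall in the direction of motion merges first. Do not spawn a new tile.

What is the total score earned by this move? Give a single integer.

Answer: 128

Derivation:
Slide up:
col 0: [0, 0, 8, 32] -> [8, 32, 0, 0]  score +0 (running 0)
col 1: [0, 16, 0, 0] -> [16, 0, 0, 0]  score +0 (running 0)
col 2: [16, 8, 2, 64] -> [16, 8, 2, 64]  score +0 (running 0)
col 3: [64, 64, 16, 8] -> [128, 16, 8, 0]  score +128 (running 128)
Board after move:
  8  16  16 128
 32   0   8  16
  0   0   2   8
  0   0  64   0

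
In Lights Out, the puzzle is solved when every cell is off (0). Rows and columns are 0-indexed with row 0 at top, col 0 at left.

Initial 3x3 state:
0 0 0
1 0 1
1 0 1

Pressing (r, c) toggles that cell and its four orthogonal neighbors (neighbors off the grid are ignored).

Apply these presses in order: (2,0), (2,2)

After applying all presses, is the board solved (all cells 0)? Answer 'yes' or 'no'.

After press 1 at (2,0):
0 0 0
0 0 1
0 1 1

After press 2 at (2,2):
0 0 0
0 0 0
0 0 0

Lights still on: 0

Answer: yes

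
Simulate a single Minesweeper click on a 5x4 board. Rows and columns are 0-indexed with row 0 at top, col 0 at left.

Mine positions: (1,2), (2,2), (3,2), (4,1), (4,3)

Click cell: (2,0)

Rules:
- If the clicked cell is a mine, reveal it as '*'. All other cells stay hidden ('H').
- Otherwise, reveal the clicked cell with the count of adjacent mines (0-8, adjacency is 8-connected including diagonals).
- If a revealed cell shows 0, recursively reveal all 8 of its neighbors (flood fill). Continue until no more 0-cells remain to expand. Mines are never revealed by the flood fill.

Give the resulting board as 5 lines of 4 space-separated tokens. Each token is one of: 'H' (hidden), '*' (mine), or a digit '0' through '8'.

0 1 H H
0 2 H H
0 3 H H
1 3 H H
H H H H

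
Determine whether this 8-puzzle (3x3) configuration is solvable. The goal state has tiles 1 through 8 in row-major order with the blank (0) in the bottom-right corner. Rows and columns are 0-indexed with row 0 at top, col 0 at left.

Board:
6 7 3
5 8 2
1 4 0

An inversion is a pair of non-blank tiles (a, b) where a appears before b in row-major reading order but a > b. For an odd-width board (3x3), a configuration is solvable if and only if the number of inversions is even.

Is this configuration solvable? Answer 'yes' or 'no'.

Answer: no

Derivation:
Inversions (pairs i<j in row-major order where tile[i] > tile[j] > 0): 19
19 is odd, so the puzzle is not solvable.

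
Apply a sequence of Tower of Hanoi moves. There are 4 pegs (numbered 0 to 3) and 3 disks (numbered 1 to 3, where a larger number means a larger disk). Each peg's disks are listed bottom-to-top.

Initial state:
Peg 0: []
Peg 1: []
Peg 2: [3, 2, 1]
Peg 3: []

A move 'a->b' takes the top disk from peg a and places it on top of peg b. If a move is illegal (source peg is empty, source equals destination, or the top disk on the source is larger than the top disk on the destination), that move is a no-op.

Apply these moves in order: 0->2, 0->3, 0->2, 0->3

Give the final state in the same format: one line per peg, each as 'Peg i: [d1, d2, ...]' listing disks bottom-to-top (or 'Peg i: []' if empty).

Answer: Peg 0: []
Peg 1: []
Peg 2: [3, 2, 1]
Peg 3: []

Derivation:
After move 1 (0->2):
Peg 0: []
Peg 1: []
Peg 2: [3, 2, 1]
Peg 3: []

After move 2 (0->3):
Peg 0: []
Peg 1: []
Peg 2: [3, 2, 1]
Peg 3: []

After move 3 (0->2):
Peg 0: []
Peg 1: []
Peg 2: [3, 2, 1]
Peg 3: []

After move 4 (0->3):
Peg 0: []
Peg 1: []
Peg 2: [3, 2, 1]
Peg 3: []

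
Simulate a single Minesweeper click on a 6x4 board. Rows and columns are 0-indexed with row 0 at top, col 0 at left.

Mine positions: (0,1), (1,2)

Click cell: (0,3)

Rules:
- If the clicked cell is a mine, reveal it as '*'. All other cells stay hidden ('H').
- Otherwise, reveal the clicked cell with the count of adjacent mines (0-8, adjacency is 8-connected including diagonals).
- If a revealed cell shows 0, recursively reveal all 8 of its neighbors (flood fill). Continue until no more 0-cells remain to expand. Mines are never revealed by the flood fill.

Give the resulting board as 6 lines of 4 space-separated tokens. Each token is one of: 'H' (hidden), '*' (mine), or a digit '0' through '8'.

H H H 1
H H H H
H H H H
H H H H
H H H H
H H H H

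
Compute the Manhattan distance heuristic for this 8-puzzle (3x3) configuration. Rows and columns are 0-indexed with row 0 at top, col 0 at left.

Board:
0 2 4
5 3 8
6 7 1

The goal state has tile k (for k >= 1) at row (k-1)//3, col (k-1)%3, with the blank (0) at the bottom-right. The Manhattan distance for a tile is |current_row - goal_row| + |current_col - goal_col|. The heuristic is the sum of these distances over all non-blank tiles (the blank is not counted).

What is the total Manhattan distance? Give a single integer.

Tile 2: at (0,1), goal (0,1), distance |0-0|+|1-1| = 0
Tile 4: at (0,2), goal (1,0), distance |0-1|+|2-0| = 3
Tile 5: at (1,0), goal (1,1), distance |1-1|+|0-1| = 1
Tile 3: at (1,1), goal (0,2), distance |1-0|+|1-2| = 2
Tile 8: at (1,2), goal (2,1), distance |1-2|+|2-1| = 2
Tile 6: at (2,0), goal (1,2), distance |2-1|+|0-2| = 3
Tile 7: at (2,1), goal (2,0), distance |2-2|+|1-0| = 1
Tile 1: at (2,2), goal (0,0), distance |2-0|+|2-0| = 4
Sum: 0 + 3 + 1 + 2 + 2 + 3 + 1 + 4 = 16

Answer: 16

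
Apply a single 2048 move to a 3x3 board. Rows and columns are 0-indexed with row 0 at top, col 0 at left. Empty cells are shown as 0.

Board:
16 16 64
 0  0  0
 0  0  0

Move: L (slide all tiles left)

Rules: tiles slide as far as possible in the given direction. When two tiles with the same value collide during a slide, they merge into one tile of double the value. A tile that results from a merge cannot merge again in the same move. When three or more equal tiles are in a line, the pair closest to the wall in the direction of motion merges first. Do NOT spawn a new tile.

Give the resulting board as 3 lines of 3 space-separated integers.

Slide left:
row 0: [16, 16, 64] -> [32, 64, 0]
row 1: [0, 0, 0] -> [0, 0, 0]
row 2: [0, 0, 0] -> [0, 0, 0]

Answer: 32 64  0
 0  0  0
 0  0  0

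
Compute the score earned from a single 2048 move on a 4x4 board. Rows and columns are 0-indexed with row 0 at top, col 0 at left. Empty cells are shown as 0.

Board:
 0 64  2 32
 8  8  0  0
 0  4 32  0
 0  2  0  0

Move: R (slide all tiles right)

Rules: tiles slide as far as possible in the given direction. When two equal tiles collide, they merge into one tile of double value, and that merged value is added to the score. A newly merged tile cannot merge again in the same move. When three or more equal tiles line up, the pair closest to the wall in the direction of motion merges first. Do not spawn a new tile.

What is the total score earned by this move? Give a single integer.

Answer: 16

Derivation:
Slide right:
row 0: [0, 64, 2, 32] -> [0, 64, 2, 32]  score +0 (running 0)
row 1: [8, 8, 0, 0] -> [0, 0, 0, 16]  score +16 (running 16)
row 2: [0, 4, 32, 0] -> [0, 0, 4, 32]  score +0 (running 16)
row 3: [0, 2, 0, 0] -> [0, 0, 0, 2]  score +0 (running 16)
Board after move:
 0 64  2 32
 0  0  0 16
 0  0  4 32
 0  0  0  2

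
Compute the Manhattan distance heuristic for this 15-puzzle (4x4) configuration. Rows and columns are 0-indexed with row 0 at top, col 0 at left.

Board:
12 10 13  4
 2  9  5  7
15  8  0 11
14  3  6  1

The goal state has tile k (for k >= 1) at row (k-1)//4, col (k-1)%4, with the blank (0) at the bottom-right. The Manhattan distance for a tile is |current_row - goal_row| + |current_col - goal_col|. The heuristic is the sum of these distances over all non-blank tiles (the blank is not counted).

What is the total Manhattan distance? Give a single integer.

Answer: 40

Derivation:
Tile 12: (0,0)->(2,3) = 5
Tile 10: (0,1)->(2,1) = 2
Tile 13: (0,2)->(3,0) = 5
Tile 4: (0,3)->(0,3) = 0
Tile 2: (1,0)->(0,1) = 2
Tile 9: (1,1)->(2,0) = 2
Tile 5: (1,2)->(1,0) = 2
Tile 7: (1,3)->(1,2) = 1
Tile 15: (2,0)->(3,2) = 3
Tile 8: (2,1)->(1,3) = 3
Tile 11: (2,3)->(2,2) = 1
Tile 14: (3,0)->(3,1) = 1
Tile 3: (3,1)->(0,2) = 4
Tile 6: (3,2)->(1,1) = 3
Tile 1: (3,3)->(0,0) = 6
Sum: 5 + 2 + 5 + 0 + 2 + 2 + 2 + 1 + 3 + 3 + 1 + 1 + 4 + 3 + 6 = 40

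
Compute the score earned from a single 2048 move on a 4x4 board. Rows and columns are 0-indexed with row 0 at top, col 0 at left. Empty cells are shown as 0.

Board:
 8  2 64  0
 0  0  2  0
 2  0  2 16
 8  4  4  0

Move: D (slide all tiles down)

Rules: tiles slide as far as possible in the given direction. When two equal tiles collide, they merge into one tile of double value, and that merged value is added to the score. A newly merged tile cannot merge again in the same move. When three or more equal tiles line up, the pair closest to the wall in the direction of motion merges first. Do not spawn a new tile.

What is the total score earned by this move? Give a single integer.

Slide down:
col 0: [8, 0, 2, 8] -> [0, 8, 2, 8]  score +0 (running 0)
col 1: [2, 0, 0, 4] -> [0, 0, 2, 4]  score +0 (running 0)
col 2: [64, 2, 2, 4] -> [0, 64, 4, 4]  score +4 (running 4)
col 3: [0, 0, 16, 0] -> [0, 0, 0, 16]  score +0 (running 4)
Board after move:
 0  0  0  0
 8  0 64  0
 2  2  4  0
 8  4  4 16

Answer: 4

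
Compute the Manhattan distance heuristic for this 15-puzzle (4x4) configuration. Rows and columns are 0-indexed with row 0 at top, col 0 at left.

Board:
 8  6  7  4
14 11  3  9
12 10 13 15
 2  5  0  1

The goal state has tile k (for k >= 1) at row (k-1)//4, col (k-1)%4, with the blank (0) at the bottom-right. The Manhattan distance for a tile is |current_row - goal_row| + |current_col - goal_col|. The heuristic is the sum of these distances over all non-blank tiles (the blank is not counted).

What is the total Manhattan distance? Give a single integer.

Answer: 37

Derivation:
Tile 8: at (0,0), goal (1,3), distance |0-1|+|0-3| = 4
Tile 6: at (0,1), goal (1,1), distance |0-1|+|1-1| = 1
Tile 7: at (0,2), goal (1,2), distance |0-1|+|2-2| = 1
Tile 4: at (0,3), goal (0,3), distance |0-0|+|3-3| = 0
Tile 14: at (1,0), goal (3,1), distance |1-3|+|0-1| = 3
Tile 11: at (1,1), goal (2,2), distance |1-2|+|1-2| = 2
Tile 3: at (1,2), goal (0,2), distance |1-0|+|2-2| = 1
Tile 9: at (1,3), goal (2,0), distance |1-2|+|3-0| = 4
Tile 12: at (2,0), goal (2,3), distance |2-2|+|0-3| = 3
Tile 10: at (2,1), goal (2,1), distance |2-2|+|1-1| = 0
Tile 13: at (2,2), goal (3,0), distance |2-3|+|2-0| = 3
Tile 15: at (2,3), goal (3,2), distance |2-3|+|3-2| = 2
Tile 2: at (3,0), goal (0,1), distance |3-0|+|0-1| = 4
Tile 5: at (3,1), goal (1,0), distance |3-1|+|1-0| = 3
Tile 1: at (3,3), goal (0,0), distance |3-0|+|3-0| = 6
Sum: 4 + 1 + 1 + 0 + 3 + 2 + 1 + 4 + 3 + 0 + 3 + 2 + 4 + 3 + 6 = 37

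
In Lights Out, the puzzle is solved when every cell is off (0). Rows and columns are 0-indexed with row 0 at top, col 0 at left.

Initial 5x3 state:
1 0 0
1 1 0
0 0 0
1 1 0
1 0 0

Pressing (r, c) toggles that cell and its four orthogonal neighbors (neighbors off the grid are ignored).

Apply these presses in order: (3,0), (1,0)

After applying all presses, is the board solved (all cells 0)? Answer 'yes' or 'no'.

After press 1 at (3,0):
1 0 0
1 1 0
1 0 0
0 0 0
0 0 0

After press 2 at (1,0):
0 0 0
0 0 0
0 0 0
0 0 0
0 0 0

Lights still on: 0

Answer: yes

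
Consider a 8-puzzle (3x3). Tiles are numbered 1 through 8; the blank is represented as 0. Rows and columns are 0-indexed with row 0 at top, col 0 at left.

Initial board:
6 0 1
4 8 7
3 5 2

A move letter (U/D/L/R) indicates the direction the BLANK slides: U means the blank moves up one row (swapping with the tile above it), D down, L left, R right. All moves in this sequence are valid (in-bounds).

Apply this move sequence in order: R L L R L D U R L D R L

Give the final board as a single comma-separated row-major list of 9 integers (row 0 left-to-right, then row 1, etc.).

After move 1 (R):
6 1 0
4 8 7
3 5 2

After move 2 (L):
6 0 1
4 8 7
3 5 2

After move 3 (L):
0 6 1
4 8 7
3 5 2

After move 4 (R):
6 0 1
4 8 7
3 5 2

After move 5 (L):
0 6 1
4 8 7
3 5 2

After move 6 (D):
4 6 1
0 8 7
3 5 2

After move 7 (U):
0 6 1
4 8 7
3 5 2

After move 8 (R):
6 0 1
4 8 7
3 5 2

After move 9 (L):
0 6 1
4 8 7
3 5 2

After move 10 (D):
4 6 1
0 8 7
3 5 2

After move 11 (R):
4 6 1
8 0 7
3 5 2

After move 12 (L):
4 6 1
0 8 7
3 5 2

Answer: 4, 6, 1, 0, 8, 7, 3, 5, 2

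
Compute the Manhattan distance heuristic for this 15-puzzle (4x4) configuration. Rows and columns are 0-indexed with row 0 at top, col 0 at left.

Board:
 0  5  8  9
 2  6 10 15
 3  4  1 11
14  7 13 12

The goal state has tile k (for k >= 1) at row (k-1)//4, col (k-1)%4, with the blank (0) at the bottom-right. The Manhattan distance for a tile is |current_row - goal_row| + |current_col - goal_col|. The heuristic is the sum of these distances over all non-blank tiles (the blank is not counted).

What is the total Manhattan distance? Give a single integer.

Answer: 36

Derivation:
Tile 5: at (0,1), goal (1,0), distance |0-1|+|1-0| = 2
Tile 8: at (0,2), goal (1,3), distance |0-1|+|2-3| = 2
Tile 9: at (0,3), goal (2,0), distance |0-2|+|3-0| = 5
Tile 2: at (1,0), goal (0,1), distance |1-0|+|0-1| = 2
Tile 6: at (1,1), goal (1,1), distance |1-1|+|1-1| = 0
Tile 10: at (1,2), goal (2,1), distance |1-2|+|2-1| = 2
Tile 15: at (1,3), goal (3,2), distance |1-3|+|3-2| = 3
Tile 3: at (2,0), goal (0,2), distance |2-0|+|0-2| = 4
Tile 4: at (2,1), goal (0,3), distance |2-0|+|1-3| = 4
Tile 1: at (2,2), goal (0,0), distance |2-0|+|2-0| = 4
Tile 11: at (2,3), goal (2,2), distance |2-2|+|3-2| = 1
Tile 14: at (3,0), goal (3,1), distance |3-3|+|0-1| = 1
Tile 7: at (3,1), goal (1,2), distance |3-1|+|1-2| = 3
Tile 13: at (3,2), goal (3,0), distance |3-3|+|2-0| = 2
Tile 12: at (3,3), goal (2,3), distance |3-2|+|3-3| = 1
Sum: 2 + 2 + 5 + 2 + 0 + 2 + 3 + 4 + 4 + 4 + 1 + 1 + 3 + 2 + 1 = 36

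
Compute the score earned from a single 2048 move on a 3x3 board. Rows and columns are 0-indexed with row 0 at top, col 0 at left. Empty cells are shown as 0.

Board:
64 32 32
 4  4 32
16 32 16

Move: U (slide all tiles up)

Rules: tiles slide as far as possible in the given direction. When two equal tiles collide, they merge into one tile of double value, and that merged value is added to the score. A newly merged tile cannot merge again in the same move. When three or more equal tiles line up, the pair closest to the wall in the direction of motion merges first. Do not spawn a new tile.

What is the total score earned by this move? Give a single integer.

Answer: 64

Derivation:
Slide up:
col 0: [64, 4, 16] -> [64, 4, 16]  score +0 (running 0)
col 1: [32, 4, 32] -> [32, 4, 32]  score +0 (running 0)
col 2: [32, 32, 16] -> [64, 16, 0]  score +64 (running 64)
Board after move:
64 32 64
 4  4 16
16 32  0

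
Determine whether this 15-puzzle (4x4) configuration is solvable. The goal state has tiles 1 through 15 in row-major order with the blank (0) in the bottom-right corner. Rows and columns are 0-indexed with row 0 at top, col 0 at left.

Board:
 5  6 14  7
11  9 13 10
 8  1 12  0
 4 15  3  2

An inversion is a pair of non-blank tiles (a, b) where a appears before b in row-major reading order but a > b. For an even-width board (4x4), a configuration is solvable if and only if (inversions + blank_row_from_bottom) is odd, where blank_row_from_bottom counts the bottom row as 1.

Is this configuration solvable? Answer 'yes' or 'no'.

Answer: yes

Derivation:
Inversions: 59
Blank is in row 2 (0-indexed from top), which is row 2 counting from the bottom (bottom = 1).
59 + 2 = 61, which is odd, so the puzzle is solvable.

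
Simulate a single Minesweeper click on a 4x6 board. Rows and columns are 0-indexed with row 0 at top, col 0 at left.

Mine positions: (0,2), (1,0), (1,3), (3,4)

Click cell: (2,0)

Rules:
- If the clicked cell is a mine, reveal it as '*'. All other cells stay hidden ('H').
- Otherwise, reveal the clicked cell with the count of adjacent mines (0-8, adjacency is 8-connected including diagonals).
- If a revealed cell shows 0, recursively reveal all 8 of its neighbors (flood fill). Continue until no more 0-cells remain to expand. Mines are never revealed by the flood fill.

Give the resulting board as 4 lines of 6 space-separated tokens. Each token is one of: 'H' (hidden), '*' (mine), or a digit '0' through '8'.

H H H H H H
H H H H H H
1 H H H H H
H H H H H H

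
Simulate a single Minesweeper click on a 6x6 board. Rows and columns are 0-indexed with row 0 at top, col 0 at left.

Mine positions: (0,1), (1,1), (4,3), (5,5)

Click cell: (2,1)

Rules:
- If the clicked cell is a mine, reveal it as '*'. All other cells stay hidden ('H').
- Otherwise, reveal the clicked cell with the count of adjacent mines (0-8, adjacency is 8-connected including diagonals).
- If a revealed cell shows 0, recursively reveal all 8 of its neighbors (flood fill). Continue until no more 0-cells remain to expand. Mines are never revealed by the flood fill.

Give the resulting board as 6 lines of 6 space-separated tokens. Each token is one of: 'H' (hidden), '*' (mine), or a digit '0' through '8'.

H H H H H H
H H H H H H
H 1 H H H H
H H H H H H
H H H H H H
H H H H H H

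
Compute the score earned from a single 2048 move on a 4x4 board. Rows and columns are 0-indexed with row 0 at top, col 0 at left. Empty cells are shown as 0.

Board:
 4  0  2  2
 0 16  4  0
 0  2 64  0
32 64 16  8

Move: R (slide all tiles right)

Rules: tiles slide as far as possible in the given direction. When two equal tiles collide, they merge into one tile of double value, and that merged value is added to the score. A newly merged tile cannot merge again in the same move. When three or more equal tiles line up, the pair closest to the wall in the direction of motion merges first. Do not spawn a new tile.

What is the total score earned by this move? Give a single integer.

Answer: 4

Derivation:
Slide right:
row 0: [4, 0, 2, 2] -> [0, 0, 4, 4]  score +4 (running 4)
row 1: [0, 16, 4, 0] -> [0, 0, 16, 4]  score +0 (running 4)
row 2: [0, 2, 64, 0] -> [0, 0, 2, 64]  score +0 (running 4)
row 3: [32, 64, 16, 8] -> [32, 64, 16, 8]  score +0 (running 4)
Board after move:
 0  0  4  4
 0  0 16  4
 0  0  2 64
32 64 16  8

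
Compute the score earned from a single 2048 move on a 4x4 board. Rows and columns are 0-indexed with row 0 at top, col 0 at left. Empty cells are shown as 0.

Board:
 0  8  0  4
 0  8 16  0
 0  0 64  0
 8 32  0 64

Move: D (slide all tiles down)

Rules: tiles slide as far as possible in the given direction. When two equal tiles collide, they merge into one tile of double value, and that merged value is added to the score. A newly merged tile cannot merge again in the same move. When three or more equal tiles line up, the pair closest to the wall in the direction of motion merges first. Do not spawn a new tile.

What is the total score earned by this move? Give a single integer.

Answer: 16

Derivation:
Slide down:
col 0: [0, 0, 0, 8] -> [0, 0, 0, 8]  score +0 (running 0)
col 1: [8, 8, 0, 32] -> [0, 0, 16, 32]  score +16 (running 16)
col 2: [0, 16, 64, 0] -> [0, 0, 16, 64]  score +0 (running 16)
col 3: [4, 0, 0, 64] -> [0, 0, 4, 64]  score +0 (running 16)
Board after move:
 0  0  0  0
 0  0  0  0
 0 16 16  4
 8 32 64 64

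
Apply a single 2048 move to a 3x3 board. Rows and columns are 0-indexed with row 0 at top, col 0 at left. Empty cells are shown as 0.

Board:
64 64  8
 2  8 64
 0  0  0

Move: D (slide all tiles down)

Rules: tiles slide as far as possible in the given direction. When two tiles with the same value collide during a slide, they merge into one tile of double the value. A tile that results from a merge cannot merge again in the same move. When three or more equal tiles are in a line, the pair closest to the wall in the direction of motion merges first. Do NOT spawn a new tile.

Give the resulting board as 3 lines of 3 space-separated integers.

Slide down:
col 0: [64, 2, 0] -> [0, 64, 2]
col 1: [64, 8, 0] -> [0, 64, 8]
col 2: [8, 64, 0] -> [0, 8, 64]

Answer:  0  0  0
64 64  8
 2  8 64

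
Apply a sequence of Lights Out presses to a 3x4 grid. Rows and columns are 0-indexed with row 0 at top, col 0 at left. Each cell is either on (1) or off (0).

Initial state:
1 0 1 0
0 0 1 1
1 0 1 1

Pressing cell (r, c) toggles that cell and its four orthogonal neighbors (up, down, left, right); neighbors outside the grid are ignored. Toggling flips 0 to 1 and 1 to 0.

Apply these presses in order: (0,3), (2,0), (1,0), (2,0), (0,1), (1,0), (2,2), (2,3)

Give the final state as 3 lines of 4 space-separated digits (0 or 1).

After press 1 at (0,3):
1 0 0 1
0 0 1 0
1 0 1 1

After press 2 at (2,0):
1 0 0 1
1 0 1 0
0 1 1 1

After press 3 at (1,0):
0 0 0 1
0 1 1 0
1 1 1 1

After press 4 at (2,0):
0 0 0 1
1 1 1 0
0 0 1 1

After press 5 at (0,1):
1 1 1 1
1 0 1 0
0 0 1 1

After press 6 at (1,0):
0 1 1 1
0 1 1 0
1 0 1 1

After press 7 at (2,2):
0 1 1 1
0 1 0 0
1 1 0 0

After press 8 at (2,3):
0 1 1 1
0 1 0 1
1 1 1 1

Answer: 0 1 1 1
0 1 0 1
1 1 1 1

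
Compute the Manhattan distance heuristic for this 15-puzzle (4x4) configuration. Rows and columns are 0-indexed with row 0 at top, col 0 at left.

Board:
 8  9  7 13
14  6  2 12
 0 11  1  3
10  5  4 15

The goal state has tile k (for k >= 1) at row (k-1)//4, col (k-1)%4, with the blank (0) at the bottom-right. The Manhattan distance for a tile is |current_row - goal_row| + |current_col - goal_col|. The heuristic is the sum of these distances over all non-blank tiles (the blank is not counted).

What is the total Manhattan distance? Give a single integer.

Answer: 38

Derivation:
Tile 8: at (0,0), goal (1,3), distance |0-1|+|0-3| = 4
Tile 9: at (0,1), goal (2,0), distance |0-2|+|1-0| = 3
Tile 7: at (0,2), goal (1,2), distance |0-1|+|2-2| = 1
Tile 13: at (0,3), goal (3,0), distance |0-3|+|3-0| = 6
Tile 14: at (1,0), goal (3,1), distance |1-3|+|0-1| = 3
Tile 6: at (1,1), goal (1,1), distance |1-1|+|1-1| = 0
Tile 2: at (1,2), goal (0,1), distance |1-0|+|2-1| = 2
Tile 12: at (1,3), goal (2,3), distance |1-2|+|3-3| = 1
Tile 11: at (2,1), goal (2,2), distance |2-2|+|1-2| = 1
Tile 1: at (2,2), goal (0,0), distance |2-0|+|2-0| = 4
Tile 3: at (2,3), goal (0,2), distance |2-0|+|3-2| = 3
Tile 10: at (3,0), goal (2,1), distance |3-2|+|0-1| = 2
Tile 5: at (3,1), goal (1,0), distance |3-1|+|1-0| = 3
Tile 4: at (3,2), goal (0,3), distance |3-0|+|2-3| = 4
Tile 15: at (3,3), goal (3,2), distance |3-3|+|3-2| = 1
Sum: 4 + 3 + 1 + 6 + 3 + 0 + 2 + 1 + 1 + 4 + 3 + 2 + 3 + 4 + 1 = 38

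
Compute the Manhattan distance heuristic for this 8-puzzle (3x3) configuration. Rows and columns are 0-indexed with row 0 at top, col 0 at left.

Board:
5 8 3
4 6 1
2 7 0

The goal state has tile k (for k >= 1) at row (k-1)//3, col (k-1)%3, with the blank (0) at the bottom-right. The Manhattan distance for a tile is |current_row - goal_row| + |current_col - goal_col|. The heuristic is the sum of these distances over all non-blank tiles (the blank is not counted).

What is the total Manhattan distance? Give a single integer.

Tile 5: (0,0)->(1,1) = 2
Tile 8: (0,1)->(2,1) = 2
Tile 3: (0,2)->(0,2) = 0
Tile 4: (1,0)->(1,0) = 0
Tile 6: (1,1)->(1,2) = 1
Tile 1: (1,2)->(0,0) = 3
Tile 2: (2,0)->(0,1) = 3
Tile 7: (2,1)->(2,0) = 1
Sum: 2 + 2 + 0 + 0 + 1 + 3 + 3 + 1 = 12

Answer: 12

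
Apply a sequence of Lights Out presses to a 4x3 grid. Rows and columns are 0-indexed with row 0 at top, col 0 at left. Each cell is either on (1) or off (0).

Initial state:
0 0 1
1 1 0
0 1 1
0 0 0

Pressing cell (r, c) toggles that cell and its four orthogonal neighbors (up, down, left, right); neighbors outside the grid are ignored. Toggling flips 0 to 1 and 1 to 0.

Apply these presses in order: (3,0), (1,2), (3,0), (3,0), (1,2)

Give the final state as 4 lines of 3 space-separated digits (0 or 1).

Answer: 0 0 1
1 1 0
1 1 1
1 1 0

Derivation:
After press 1 at (3,0):
0 0 1
1 1 0
1 1 1
1 1 0

After press 2 at (1,2):
0 0 0
1 0 1
1 1 0
1 1 0

After press 3 at (3,0):
0 0 0
1 0 1
0 1 0
0 0 0

After press 4 at (3,0):
0 0 0
1 0 1
1 1 0
1 1 0

After press 5 at (1,2):
0 0 1
1 1 0
1 1 1
1 1 0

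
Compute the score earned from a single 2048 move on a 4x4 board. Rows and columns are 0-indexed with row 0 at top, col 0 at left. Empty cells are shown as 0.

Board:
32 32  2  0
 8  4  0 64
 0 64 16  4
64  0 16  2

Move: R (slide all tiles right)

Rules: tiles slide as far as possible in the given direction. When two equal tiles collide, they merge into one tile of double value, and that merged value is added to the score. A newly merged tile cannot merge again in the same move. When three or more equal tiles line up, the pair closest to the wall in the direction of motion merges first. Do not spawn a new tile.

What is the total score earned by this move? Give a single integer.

Slide right:
row 0: [32, 32, 2, 0] -> [0, 0, 64, 2]  score +64 (running 64)
row 1: [8, 4, 0, 64] -> [0, 8, 4, 64]  score +0 (running 64)
row 2: [0, 64, 16, 4] -> [0, 64, 16, 4]  score +0 (running 64)
row 3: [64, 0, 16, 2] -> [0, 64, 16, 2]  score +0 (running 64)
Board after move:
 0  0 64  2
 0  8  4 64
 0 64 16  4
 0 64 16  2

Answer: 64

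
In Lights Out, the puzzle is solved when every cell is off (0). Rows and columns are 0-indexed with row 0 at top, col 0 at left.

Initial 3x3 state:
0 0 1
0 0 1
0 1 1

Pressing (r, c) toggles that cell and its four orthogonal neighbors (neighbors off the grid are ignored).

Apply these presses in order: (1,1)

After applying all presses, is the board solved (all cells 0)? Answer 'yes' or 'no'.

Answer: no

Derivation:
After press 1 at (1,1):
0 1 1
1 1 0
0 0 1

Lights still on: 5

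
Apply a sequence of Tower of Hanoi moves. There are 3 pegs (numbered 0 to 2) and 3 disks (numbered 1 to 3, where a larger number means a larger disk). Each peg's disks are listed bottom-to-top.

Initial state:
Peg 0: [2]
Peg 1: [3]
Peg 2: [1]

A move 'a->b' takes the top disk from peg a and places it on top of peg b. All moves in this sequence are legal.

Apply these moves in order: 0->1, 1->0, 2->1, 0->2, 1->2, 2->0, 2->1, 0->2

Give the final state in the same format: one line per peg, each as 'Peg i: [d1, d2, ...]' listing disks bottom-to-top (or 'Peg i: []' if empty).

Answer: Peg 0: []
Peg 1: [3, 2]
Peg 2: [1]

Derivation:
After move 1 (0->1):
Peg 0: []
Peg 1: [3, 2]
Peg 2: [1]

After move 2 (1->0):
Peg 0: [2]
Peg 1: [3]
Peg 2: [1]

After move 3 (2->1):
Peg 0: [2]
Peg 1: [3, 1]
Peg 2: []

After move 4 (0->2):
Peg 0: []
Peg 1: [3, 1]
Peg 2: [2]

After move 5 (1->2):
Peg 0: []
Peg 1: [3]
Peg 2: [2, 1]

After move 6 (2->0):
Peg 0: [1]
Peg 1: [3]
Peg 2: [2]

After move 7 (2->1):
Peg 0: [1]
Peg 1: [3, 2]
Peg 2: []

After move 8 (0->2):
Peg 0: []
Peg 1: [3, 2]
Peg 2: [1]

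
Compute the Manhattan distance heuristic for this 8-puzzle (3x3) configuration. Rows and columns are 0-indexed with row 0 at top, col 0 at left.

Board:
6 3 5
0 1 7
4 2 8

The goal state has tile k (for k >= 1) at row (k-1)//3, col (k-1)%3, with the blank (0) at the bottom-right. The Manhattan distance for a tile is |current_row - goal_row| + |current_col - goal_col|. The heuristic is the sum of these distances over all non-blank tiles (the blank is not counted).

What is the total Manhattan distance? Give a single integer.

Tile 6: (0,0)->(1,2) = 3
Tile 3: (0,1)->(0,2) = 1
Tile 5: (0,2)->(1,1) = 2
Tile 1: (1,1)->(0,0) = 2
Tile 7: (1,2)->(2,0) = 3
Tile 4: (2,0)->(1,0) = 1
Tile 2: (2,1)->(0,1) = 2
Tile 8: (2,2)->(2,1) = 1
Sum: 3 + 1 + 2 + 2 + 3 + 1 + 2 + 1 = 15

Answer: 15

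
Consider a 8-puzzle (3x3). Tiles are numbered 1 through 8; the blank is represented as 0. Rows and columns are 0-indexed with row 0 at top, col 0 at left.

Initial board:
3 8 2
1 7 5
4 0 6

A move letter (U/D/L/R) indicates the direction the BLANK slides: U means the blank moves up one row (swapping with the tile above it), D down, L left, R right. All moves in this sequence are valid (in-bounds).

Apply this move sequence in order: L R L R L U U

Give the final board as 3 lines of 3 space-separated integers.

After move 1 (L):
3 8 2
1 7 5
0 4 6

After move 2 (R):
3 8 2
1 7 5
4 0 6

After move 3 (L):
3 8 2
1 7 5
0 4 6

After move 4 (R):
3 8 2
1 7 5
4 0 6

After move 5 (L):
3 8 2
1 7 5
0 4 6

After move 6 (U):
3 8 2
0 7 5
1 4 6

After move 7 (U):
0 8 2
3 7 5
1 4 6

Answer: 0 8 2
3 7 5
1 4 6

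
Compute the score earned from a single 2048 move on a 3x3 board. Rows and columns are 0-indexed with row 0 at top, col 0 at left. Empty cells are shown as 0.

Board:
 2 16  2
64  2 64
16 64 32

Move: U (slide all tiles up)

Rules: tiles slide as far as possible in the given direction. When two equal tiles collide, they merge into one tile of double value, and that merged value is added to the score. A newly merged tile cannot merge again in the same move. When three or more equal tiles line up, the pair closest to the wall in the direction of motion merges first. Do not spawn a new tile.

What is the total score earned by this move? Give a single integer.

Slide up:
col 0: [2, 64, 16] -> [2, 64, 16]  score +0 (running 0)
col 1: [16, 2, 64] -> [16, 2, 64]  score +0 (running 0)
col 2: [2, 64, 32] -> [2, 64, 32]  score +0 (running 0)
Board after move:
 2 16  2
64  2 64
16 64 32

Answer: 0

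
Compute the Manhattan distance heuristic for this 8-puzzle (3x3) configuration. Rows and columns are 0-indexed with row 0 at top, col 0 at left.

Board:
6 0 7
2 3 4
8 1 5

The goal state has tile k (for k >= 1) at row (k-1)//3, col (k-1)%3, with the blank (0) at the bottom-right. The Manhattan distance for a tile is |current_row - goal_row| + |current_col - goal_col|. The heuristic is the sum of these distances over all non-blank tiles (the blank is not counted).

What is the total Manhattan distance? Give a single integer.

Tile 6: (0,0)->(1,2) = 3
Tile 7: (0,2)->(2,0) = 4
Tile 2: (1,0)->(0,1) = 2
Tile 3: (1,1)->(0,2) = 2
Tile 4: (1,2)->(1,0) = 2
Tile 8: (2,0)->(2,1) = 1
Tile 1: (2,1)->(0,0) = 3
Tile 5: (2,2)->(1,1) = 2
Sum: 3 + 4 + 2 + 2 + 2 + 1 + 3 + 2 = 19

Answer: 19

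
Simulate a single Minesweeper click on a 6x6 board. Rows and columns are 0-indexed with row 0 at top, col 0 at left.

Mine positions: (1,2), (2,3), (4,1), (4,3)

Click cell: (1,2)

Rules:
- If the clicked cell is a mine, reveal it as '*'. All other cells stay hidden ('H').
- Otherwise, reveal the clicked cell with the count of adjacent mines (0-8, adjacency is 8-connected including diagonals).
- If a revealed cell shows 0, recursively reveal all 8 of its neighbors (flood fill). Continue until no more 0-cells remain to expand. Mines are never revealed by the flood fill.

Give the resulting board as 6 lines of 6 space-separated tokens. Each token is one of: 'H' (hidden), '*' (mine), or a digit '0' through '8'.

H H H H H H
H H * H H H
H H H H H H
H H H H H H
H H H H H H
H H H H H H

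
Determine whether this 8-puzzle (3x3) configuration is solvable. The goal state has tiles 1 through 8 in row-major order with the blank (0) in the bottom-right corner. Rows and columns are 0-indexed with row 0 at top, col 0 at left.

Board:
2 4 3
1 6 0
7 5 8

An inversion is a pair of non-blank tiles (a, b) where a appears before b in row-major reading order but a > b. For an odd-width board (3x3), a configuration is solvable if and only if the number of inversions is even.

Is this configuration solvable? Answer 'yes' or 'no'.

Answer: yes

Derivation:
Inversions (pairs i<j in row-major order where tile[i] > tile[j] > 0): 6
6 is even, so the puzzle is solvable.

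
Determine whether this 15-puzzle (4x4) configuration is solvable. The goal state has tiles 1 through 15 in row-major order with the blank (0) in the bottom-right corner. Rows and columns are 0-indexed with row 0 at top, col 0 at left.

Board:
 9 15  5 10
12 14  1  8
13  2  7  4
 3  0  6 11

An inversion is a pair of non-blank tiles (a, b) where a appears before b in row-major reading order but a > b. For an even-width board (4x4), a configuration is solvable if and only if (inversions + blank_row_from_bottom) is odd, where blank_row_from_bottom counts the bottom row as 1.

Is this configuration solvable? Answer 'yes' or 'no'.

Answer: yes

Derivation:
Inversions: 64
Blank is in row 3 (0-indexed from top), which is row 1 counting from the bottom (bottom = 1).
64 + 1 = 65, which is odd, so the puzzle is solvable.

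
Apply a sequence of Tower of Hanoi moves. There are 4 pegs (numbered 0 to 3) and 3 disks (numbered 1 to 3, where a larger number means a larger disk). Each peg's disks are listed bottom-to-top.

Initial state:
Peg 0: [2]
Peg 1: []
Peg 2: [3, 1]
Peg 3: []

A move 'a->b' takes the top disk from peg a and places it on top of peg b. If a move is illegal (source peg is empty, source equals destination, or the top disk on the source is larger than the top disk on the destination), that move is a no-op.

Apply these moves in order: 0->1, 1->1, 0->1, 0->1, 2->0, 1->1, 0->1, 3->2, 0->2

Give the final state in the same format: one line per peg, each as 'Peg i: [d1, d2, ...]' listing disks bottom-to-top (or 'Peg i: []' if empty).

Answer: Peg 0: []
Peg 1: [2, 1]
Peg 2: [3]
Peg 3: []

Derivation:
After move 1 (0->1):
Peg 0: []
Peg 1: [2]
Peg 2: [3, 1]
Peg 3: []

After move 2 (1->1):
Peg 0: []
Peg 1: [2]
Peg 2: [3, 1]
Peg 3: []

After move 3 (0->1):
Peg 0: []
Peg 1: [2]
Peg 2: [3, 1]
Peg 3: []

After move 4 (0->1):
Peg 0: []
Peg 1: [2]
Peg 2: [3, 1]
Peg 3: []

After move 5 (2->0):
Peg 0: [1]
Peg 1: [2]
Peg 2: [3]
Peg 3: []

After move 6 (1->1):
Peg 0: [1]
Peg 1: [2]
Peg 2: [3]
Peg 3: []

After move 7 (0->1):
Peg 0: []
Peg 1: [2, 1]
Peg 2: [3]
Peg 3: []

After move 8 (3->2):
Peg 0: []
Peg 1: [2, 1]
Peg 2: [3]
Peg 3: []

After move 9 (0->2):
Peg 0: []
Peg 1: [2, 1]
Peg 2: [3]
Peg 3: []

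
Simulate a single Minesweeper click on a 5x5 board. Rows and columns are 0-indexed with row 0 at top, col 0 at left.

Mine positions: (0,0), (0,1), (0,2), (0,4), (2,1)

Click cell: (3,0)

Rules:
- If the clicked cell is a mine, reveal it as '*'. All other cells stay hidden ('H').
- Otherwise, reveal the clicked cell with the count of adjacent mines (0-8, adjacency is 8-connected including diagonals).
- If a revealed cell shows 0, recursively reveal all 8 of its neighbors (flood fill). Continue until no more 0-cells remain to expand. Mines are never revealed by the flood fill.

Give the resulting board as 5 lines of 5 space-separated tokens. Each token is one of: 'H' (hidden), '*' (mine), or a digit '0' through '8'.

H H H H H
H H H H H
H H H H H
1 H H H H
H H H H H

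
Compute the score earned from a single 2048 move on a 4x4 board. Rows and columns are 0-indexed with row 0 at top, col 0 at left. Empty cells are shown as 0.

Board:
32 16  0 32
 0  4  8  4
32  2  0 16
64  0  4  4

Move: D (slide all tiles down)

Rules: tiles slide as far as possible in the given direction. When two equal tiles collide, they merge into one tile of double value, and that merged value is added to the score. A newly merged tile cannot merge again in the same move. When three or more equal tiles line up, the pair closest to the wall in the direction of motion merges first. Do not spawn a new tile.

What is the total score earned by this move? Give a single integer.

Answer: 64

Derivation:
Slide down:
col 0: [32, 0, 32, 64] -> [0, 0, 64, 64]  score +64 (running 64)
col 1: [16, 4, 2, 0] -> [0, 16, 4, 2]  score +0 (running 64)
col 2: [0, 8, 0, 4] -> [0, 0, 8, 4]  score +0 (running 64)
col 3: [32, 4, 16, 4] -> [32, 4, 16, 4]  score +0 (running 64)
Board after move:
 0  0  0 32
 0 16  0  4
64  4  8 16
64  2  4  4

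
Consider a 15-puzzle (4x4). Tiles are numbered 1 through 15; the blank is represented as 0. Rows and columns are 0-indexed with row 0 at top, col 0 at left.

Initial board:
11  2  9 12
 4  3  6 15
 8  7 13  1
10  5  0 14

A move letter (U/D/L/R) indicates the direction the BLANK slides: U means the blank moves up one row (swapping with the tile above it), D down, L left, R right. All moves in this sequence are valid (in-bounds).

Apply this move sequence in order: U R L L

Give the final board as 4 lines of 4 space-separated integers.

After move 1 (U):
11  2  9 12
 4  3  6 15
 8  7  0  1
10  5 13 14

After move 2 (R):
11  2  9 12
 4  3  6 15
 8  7  1  0
10  5 13 14

After move 3 (L):
11  2  9 12
 4  3  6 15
 8  7  0  1
10  5 13 14

After move 4 (L):
11  2  9 12
 4  3  6 15
 8  0  7  1
10  5 13 14

Answer: 11  2  9 12
 4  3  6 15
 8  0  7  1
10  5 13 14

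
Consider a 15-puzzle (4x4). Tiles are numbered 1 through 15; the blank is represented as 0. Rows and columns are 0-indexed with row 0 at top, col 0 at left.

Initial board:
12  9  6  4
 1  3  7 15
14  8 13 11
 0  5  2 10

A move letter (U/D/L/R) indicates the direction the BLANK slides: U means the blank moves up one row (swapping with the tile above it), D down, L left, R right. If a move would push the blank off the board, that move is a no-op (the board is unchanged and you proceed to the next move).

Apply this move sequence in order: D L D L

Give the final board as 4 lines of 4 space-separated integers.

After move 1 (D):
12  9  6  4
 1  3  7 15
14  8 13 11
 0  5  2 10

After move 2 (L):
12  9  6  4
 1  3  7 15
14  8 13 11
 0  5  2 10

After move 3 (D):
12  9  6  4
 1  3  7 15
14  8 13 11
 0  5  2 10

After move 4 (L):
12  9  6  4
 1  3  7 15
14  8 13 11
 0  5  2 10

Answer: 12  9  6  4
 1  3  7 15
14  8 13 11
 0  5  2 10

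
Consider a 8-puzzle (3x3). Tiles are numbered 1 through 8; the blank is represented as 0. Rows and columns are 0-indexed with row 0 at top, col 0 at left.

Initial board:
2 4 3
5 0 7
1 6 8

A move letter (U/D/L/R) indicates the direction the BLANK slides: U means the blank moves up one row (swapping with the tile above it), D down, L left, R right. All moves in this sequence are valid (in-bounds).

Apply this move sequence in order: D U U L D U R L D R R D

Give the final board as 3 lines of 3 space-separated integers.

Answer: 5 2 3
4 7 8
1 6 0

Derivation:
After move 1 (D):
2 4 3
5 6 7
1 0 8

After move 2 (U):
2 4 3
5 0 7
1 6 8

After move 3 (U):
2 0 3
5 4 7
1 6 8

After move 4 (L):
0 2 3
5 4 7
1 6 8

After move 5 (D):
5 2 3
0 4 7
1 6 8

After move 6 (U):
0 2 3
5 4 7
1 6 8

After move 7 (R):
2 0 3
5 4 7
1 6 8

After move 8 (L):
0 2 3
5 4 7
1 6 8

After move 9 (D):
5 2 3
0 4 7
1 6 8

After move 10 (R):
5 2 3
4 0 7
1 6 8

After move 11 (R):
5 2 3
4 7 0
1 6 8

After move 12 (D):
5 2 3
4 7 8
1 6 0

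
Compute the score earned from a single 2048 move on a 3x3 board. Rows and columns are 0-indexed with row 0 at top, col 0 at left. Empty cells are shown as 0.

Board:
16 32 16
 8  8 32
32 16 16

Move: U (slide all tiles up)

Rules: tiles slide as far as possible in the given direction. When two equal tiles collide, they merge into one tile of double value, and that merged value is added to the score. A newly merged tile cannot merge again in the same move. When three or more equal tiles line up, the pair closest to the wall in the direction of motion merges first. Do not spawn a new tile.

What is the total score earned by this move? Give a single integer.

Slide up:
col 0: [16, 8, 32] -> [16, 8, 32]  score +0 (running 0)
col 1: [32, 8, 16] -> [32, 8, 16]  score +0 (running 0)
col 2: [16, 32, 16] -> [16, 32, 16]  score +0 (running 0)
Board after move:
16 32 16
 8  8 32
32 16 16

Answer: 0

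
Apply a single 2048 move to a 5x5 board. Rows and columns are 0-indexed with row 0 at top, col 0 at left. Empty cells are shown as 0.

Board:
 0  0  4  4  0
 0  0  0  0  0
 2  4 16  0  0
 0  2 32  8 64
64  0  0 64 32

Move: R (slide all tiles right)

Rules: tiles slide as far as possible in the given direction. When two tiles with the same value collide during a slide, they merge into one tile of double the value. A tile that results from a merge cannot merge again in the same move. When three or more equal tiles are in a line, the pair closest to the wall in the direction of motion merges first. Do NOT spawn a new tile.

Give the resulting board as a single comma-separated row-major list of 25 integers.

Slide right:
row 0: [0, 0, 4, 4, 0] -> [0, 0, 0, 0, 8]
row 1: [0, 0, 0, 0, 0] -> [0, 0, 0, 0, 0]
row 2: [2, 4, 16, 0, 0] -> [0, 0, 2, 4, 16]
row 3: [0, 2, 32, 8, 64] -> [0, 2, 32, 8, 64]
row 4: [64, 0, 0, 64, 32] -> [0, 0, 0, 128, 32]

Answer: 0, 0, 0, 0, 8, 0, 0, 0, 0, 0, 0, 0, 2, 4, 16, 0, 2, 32, 8, 64, 0, 0, 0, 128, 32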